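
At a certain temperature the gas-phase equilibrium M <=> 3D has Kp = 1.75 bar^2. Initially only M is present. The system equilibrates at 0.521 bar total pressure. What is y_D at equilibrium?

Let X = conversion of M (basis 1 mol M); extent of reaction ξ = X.
Mole table: n_M = 1 − X; n_D = 3X.
n_T = Σnᵢ = 1 + 2X.
y_i = n_i/n_T, p_i = y_i·P. Kp = p_D^3 / (p_M).
This yields a degree-3 equation in X; solving on (0,1), X = 0.730.
Then n_D = 2.19, n_T = 2.46, so y_D = 0.890.

y_D = 0.890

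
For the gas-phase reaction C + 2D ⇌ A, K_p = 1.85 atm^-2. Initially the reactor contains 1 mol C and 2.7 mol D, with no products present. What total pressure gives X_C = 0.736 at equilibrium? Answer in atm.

Let X = conversion of C (basis 1 mol C); extent of reaction ξ = X.
Species balance: n_C = 1 − X; n_D = 2.7 − 2X; n_A = X.
Summing: n_T = 3.7 − 2X.
K_p = p_A / (p_C p_D^2) with p_i = (n_i/n_T)·P.
At X = 0.736: the mole-fraction product g(X) = Π y_i^ν_i = 9.177. Since K_p = g(X)·P^{-2}, P = (g/K_p)^(1/2) = (9.177/1.85)^(1/2) = 2.23 atm.

P = 2.23 atm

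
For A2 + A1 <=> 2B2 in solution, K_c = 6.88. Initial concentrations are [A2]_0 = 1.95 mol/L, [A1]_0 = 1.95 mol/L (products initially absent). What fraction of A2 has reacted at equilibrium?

Let X = conversion of A2; extent ξ = 1.95·X mol/L.
Concentrations: [A2] = 1.95 − 1.95X; [A1] = 1.95 − 1.95X; [B2] = 3.9X.
K_c = [B2]^2 / ([A2] [A1]).
Setting equal to 6.88 and solving for X on (0,1) gives X = 0.567.

X = 0.567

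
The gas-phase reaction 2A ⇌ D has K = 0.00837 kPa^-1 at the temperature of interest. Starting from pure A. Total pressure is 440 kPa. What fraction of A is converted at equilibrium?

X = 0.748

Take 1 mol A as basis and let X be its fractional conversion, so ξ = 0.5X.
Mole table: n_A = 1 − X; n_D = 0.5X.
Summing: n_T = 1 − 0.5X.
With p_i = (n_i/n_T)P, K = p_D / (p_A^2).
Equating to 0.00837 kPa^-1 and solving on 0 < X < 1: X = 0.748.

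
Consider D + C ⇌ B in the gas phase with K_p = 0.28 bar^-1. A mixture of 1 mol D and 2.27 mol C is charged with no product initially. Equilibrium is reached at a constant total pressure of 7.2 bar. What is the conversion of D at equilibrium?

Basis: 1 mol D initially; let X = conversion of D. Extent ξ = X.
Moles: n_D = 1 − X; n_C = 2.27 − X; n_B = X.
Total moles n_T = 3.27 − X.
With p_i = (n_i/n_T)P, K_p = p_B / (p_D p_C).
Setting this equal to 0.28 bar^-1 and taking the physical root (0 < X < 1) gives X = 0.560.

X = 0.560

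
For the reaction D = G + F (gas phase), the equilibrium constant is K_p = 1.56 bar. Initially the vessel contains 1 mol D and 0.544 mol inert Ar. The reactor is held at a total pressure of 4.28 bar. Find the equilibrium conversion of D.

X = 0.574

Basis: 1 mol D initially; let X = conversion of D. Extent ξ = X.
Mole table: n_D = 1 − X; n_G = X; n_F = X; n_I = 0.544 (inert).
n_T = Σnᵢ = 1.54 + X.
With p_i = (n_i/n_T)P, K_p = p_G p_F / (p_D).
Substituting and setting equal to 1.56 bar gives a polynomial in X; the root in (0,1) is X = 0.574.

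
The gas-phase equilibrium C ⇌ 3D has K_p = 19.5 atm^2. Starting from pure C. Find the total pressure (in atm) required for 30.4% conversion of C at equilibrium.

P = 6.8 atm

Basis: 1 mol C initially; let X = conversion of C. Extent ξ = X.
At extent ξ: n_C = 1 − X; n_D = 3X.
Summing: n_T = 1 + 2X.
K_p = p_D^3 / (p_C) with p_i = (n_i/n_T)·P.
At X = 0.304: the mole-fraction product g(X) = Π y_i^ν_i = 0.4215. Since K_p = g(X)·P^{2}, P = (K_p/g)^(1/2) = (19.5/0.4215)^(1/2) = 6.8 atm.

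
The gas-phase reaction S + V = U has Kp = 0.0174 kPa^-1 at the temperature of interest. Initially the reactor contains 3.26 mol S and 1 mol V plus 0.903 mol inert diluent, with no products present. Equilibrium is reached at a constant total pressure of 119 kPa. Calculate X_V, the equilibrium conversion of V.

X = 0.549

Basis: 1 mol V initially; let X = conversion of V. Extent ξ = X.
Mole table: n_S = 3.26 − X; n_V = 1 − X; n_U = X; n_I = 0.903 (inert).
Total moles n_T = 5.16 − X.
Mole fractions y_i = n_i/n_T; Kp = p_U / (p_S p_V) with p_i = y_i·P.
Setting this equal to 0.0174 kPa^-1 and taking the physical root (0 < X < 1) gives X = 0.549.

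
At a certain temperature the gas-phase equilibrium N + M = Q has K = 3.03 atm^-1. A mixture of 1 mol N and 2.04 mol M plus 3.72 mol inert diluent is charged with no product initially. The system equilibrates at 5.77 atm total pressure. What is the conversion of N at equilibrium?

Basis: 1 mol N initially; let X = conversion of N. Extent ξ = X.
Species balance: n_N = 1 − X; n_M = 2.04 − X; n_Q = X; n_I = 3.72 (inert).
Total moles n_T = 6.76 − X.
With p_i = (n_i/n_T)P, K = p_Q / (p_N p_M).
Setting this equal to 3.03 atm^-1 and taking the physical root (0 < X < 1) gives X = 0.786.

X = 0.786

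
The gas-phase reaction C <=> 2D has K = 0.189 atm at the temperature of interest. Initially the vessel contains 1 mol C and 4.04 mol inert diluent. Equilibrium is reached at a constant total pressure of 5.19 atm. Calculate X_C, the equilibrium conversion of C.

X = 0.196

Basis: 1 mol C initially; let X = conversion of C. Extent ξ = X.
Moles: n_C = 1 − X; n_D = 2X; n_I = 4.04 (inert).
Total moles n_T = 5.04 + X.
y_i = n_i/n_T, p_i = y_i·P. K = p_D^2 / (p_C).
Setting this equal to 0.189 atm and taking the physical root (0 < X < 1) gives X = 0.196.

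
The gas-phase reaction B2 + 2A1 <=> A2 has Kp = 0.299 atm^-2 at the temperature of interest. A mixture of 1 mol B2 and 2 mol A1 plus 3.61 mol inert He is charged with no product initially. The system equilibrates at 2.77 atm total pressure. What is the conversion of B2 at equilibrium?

Take 1 mol B2 as basis and let X be its fractional conversion, so ξ = X.
Mole table: n_B2 = 1 − X; n_A1 = 2 − 2X; n_A2 = X; n_I = 3.61 (inert).
Total moles n_T = 6.61 − 2X.
y_i = n_i/n_T, p_i = y_i·P. Kp = p_A2 / (p_B2 p_A1^2).
Equating to 0.299 atm^-2 and solving on 0 < X < 1: X = 0.144.

X = 0.144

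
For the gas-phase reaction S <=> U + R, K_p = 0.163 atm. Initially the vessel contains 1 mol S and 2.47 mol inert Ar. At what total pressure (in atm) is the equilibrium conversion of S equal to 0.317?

Take 1 mol S as basis and let X be its fractional conversion, so ξ = X.
Moles: n_S = 1 − X; n_U = X; n_R = X; n_I = 2.47 (inert).
Total moles n_T = 3.47 + X.
K_p = p_U p_R / (p_S) with p_i = (n_i/n_T)·P.
At X = 0.317: the mole-fraction product g(X) = Π y_i^ν_i = 0.03885. Since K_p = g(X)·P^{1}, P = (K_p/g)^(1/1) = (0.163/0.03885)^(1/1) = 4.2 atm.

P = 4.2 atm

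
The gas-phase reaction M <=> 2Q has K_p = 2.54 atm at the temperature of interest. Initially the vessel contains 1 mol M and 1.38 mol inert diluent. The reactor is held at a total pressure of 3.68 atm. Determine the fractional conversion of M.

Basis: 1 mol M initially; let X = conversion of M. Extent ξ = X.
Mole table: n_M = 1 − X; n_Q = 2X; n_I = 1.38 (inert).
Summing: n_T = 2.38 + X.
With p_i = (n_i/n_T)P, K_p = p_Q^2 / (p_M).
Setting this equal to 2.54 atm and taking the physical root (0 < X < 1) gives X = 0.499.

X = 0.499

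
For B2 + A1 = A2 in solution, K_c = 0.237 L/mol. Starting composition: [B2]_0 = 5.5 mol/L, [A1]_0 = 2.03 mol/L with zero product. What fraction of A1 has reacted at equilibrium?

X = 0.514

Let X = conversion of A1; extent ξ = 2.03·X mol/L.
Concentrations: [B2] = 5.5 − 2.03X; [A1] = 2.03 − 2.03X; [A2] = 2.03X.
K_c = [A2] / ([B2] [A1]).
Setting equal to 0.237 and solving for X on (0,1) gives X = 0.514.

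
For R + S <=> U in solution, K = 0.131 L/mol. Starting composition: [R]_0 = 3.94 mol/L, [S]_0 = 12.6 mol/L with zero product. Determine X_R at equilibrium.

Let X = conversion of R; extent ξ = 3.94·X mol/L.
Concentrations: [R] = 3.94 − 3.94X; [S] = 12.6 − 3.94X; [U] = 3.94X.
K = [U] / ([R] [S]).
Equating to 0.131 L/mol: the physical root is X = 0.575.

X = 0.575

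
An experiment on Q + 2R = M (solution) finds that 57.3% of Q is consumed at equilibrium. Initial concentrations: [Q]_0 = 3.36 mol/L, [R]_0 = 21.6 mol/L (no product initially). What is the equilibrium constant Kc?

Let X = conversion of Q.
Concentrations: [Q] = 3.36 − 3.36X; [R] = 21.6 − 6.72X; [M] = 3.36X.
At X = 0.573: [Q] = 1.43, [R] = 17.7, [M] = 1.93.
Kc = [M] / ([Q] [R]^2) = 0.00426 (mol/L)^-2.

Kc = 0.00426 (mol/L)^-2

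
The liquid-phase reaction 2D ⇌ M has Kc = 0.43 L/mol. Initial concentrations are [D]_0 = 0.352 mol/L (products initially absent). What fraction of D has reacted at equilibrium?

X = 0.196

Let X = conversion of D; extent ξ = 0.352X/2 mol/L.
Concentrations: [D] = 0.352 − 0.352X; [M] = 0.176X.
Kc = [M] / ([D]^2).
Equating to 0.43 L/mol: the physical root is X = 0.196.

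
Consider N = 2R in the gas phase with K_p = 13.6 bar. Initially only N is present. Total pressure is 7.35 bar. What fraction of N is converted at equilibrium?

Take 1 mol N as basis and let X be its fractional conversion, so ξ = X.
Moles: n_N = 1 − X; n_R = 2X.
Total moles n_T = 1 + X.
y_i = n_i/n_T, p_i = y_i·P. K_p = p_R^2 / (p_N).
Setting this equal to 13.6 bar and taking the physical root (0 < X < 1) gives X = 0.562.

X = 0.562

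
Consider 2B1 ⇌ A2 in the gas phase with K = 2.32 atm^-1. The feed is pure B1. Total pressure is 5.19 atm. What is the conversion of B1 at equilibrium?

X = 0.857

Take 1 mol B1 as basis and let X be its fractional conversion, so ξ = 0.5X.
At extent ξ: n_B1 = 1 − X; n_A2 = 0.5X.
n_T = Σnᵢ = 1 − 0.5X.
With p_i = (n_i/n_T)P, K = p_A2 / (p_B1^2).
This yields a degree-2 equation in X; solving on (0,1), X = 0.857.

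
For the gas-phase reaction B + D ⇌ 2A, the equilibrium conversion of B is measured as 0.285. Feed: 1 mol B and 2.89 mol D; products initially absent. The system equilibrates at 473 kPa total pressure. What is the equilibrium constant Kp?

Let X = conversion of B (basis 1 mol B); extent of reaction ξ = X.
Moles: n_B = 1 − X; n_D = 2.89 − X; n_A = 2X.
Since Δν = 0, n_T = 3.89 throughout.
At X = 0.285: n_B = 0.715, n_D = 2.6, n_A = 0.57, n_T = 3.89.
p_i = (n_i/n_T)·P. Kp = p_A^2 / (p_B p_D) = 0.174.

Kp = 0.174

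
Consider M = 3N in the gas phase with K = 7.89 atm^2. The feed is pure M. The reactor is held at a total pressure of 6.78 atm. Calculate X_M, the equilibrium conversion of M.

Basis: 1 mol M initially; let X = conversion of M. Extent ξ = X.
Species balance: n_M = 1 − X; n_N = 3X.
Summing: n_T = 1 + 2X.
y_i = n_i/n_T, p_i = y_i·P. K = p_N^3 / (p_M).
Substituting and setting equal to 7.89 atm^2 gives a polynomial in X; the root in (0,1) is X = 0.217.

X = 0.217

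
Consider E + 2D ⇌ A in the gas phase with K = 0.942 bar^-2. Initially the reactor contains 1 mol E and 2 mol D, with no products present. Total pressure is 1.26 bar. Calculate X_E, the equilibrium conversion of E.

Basis: 1 mol E initially; let X = conversion of E. Extent ξ = X.
Moles: n_E = 1 − X; n_D = 2 − 2X; n_A = X.
Total moles n_T = 3 − 2X.
With p_i = (n_i/n_T)P, K = p_A / (p_E p_D^2).
Substituting and setting equal to 0.942 bar^-2 gives a polynomial in X; the root in (0,1) is X = 0.329.

X = 0.329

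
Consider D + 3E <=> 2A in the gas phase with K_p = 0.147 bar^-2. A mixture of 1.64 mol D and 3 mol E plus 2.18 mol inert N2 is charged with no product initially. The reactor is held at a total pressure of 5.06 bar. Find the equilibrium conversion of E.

Take 3 mol E as basis and let X be its fractional conversion, so ξ = X.
Moles: n_D = 1.64 − X; n_E = 3 − 3X; n_A = 2X; n_I = 2.18 (inert).
Summing: n_T = 6.82 − 2X.
y_i = n_i/n_T, p_i = y_i·P. K_p = p_A^2 / (p_D p_E^3).
Substituting and setting equal to 0.147 bar^-2 gives a polynomial in X; the root in (0,1) is X = 0.416.

X = 0.416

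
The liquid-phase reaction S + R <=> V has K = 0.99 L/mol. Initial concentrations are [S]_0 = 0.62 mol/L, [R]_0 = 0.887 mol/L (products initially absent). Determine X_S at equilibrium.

Let X = conversion of S; extent ξ = 0.62·X mol/L.
Concentrations: [S] = 0.62 − 0.62X; [R] = 0.887 − 0.62X; [V] = 0.62X.
K = [V] / ([S] [R]).
This equals 0.99 at X = 0.390 (the root in 0 < X < 1).

X = 0.390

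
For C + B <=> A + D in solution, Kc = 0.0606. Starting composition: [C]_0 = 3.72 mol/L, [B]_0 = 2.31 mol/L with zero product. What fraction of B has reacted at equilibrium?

X = 0.249

Let X = conversion of B; extent ξ = 2.31·X mol/L.
Concentrations: [C] = 3.72 − 2.31X; [B] = 2.31 − 2.31X; [A] = 2.31X; [D] = 2.31X.
Kc = [A] [D] / ([C] [B]).
This equals 0.0606 at X = 0.249 (the root in 0 < X < 1).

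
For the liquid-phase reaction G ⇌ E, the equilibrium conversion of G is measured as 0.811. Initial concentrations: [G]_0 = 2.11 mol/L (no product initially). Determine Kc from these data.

Kc = 4.29

Let X = conversion of G.
Concentrations: [G] = 2.11 − 2.11X; [E] = 2.11X.
At X = 0.811: [G] = 0.399, [E] = 1.71.
Kc = [E] / ([G]) = 4.29.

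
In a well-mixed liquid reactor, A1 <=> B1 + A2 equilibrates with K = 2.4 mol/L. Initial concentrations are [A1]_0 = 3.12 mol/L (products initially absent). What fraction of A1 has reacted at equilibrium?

Let X = conversion of A1; extent ξ = 3.12·X mol/L.
Concentrations: [A1] = 3.12 − 3.12X; [B1] = 3.12X; [A2] = 3.12X.
K = [B1] [A2] / ([A1]).
Equating to 2.4 mol/L: the physical root is X = 0.573.

X = 0.573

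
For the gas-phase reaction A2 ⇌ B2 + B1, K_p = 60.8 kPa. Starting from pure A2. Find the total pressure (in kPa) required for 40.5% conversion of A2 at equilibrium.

Take 1 mol A2 as basis and let X be its fractional conversion, so ξ = X.
Moles: n_A2 = 1 − X; n_B2 = X; n_B1 = X.
Summing: n_T = 1 + X.
K_p = p_B2 p_B1 / (p_A2) with p_i = (n_i/n_T)·P.
At X = 0.405: the mole-fraction product g(X) = Π y_i^ν_i = 0.1962. Since K_p = g(X)·P^{1}, P = (K_p/g)^(1/1) = (60.8/0.1962)^(1/1) = 310 kPa.

P = 310 kPa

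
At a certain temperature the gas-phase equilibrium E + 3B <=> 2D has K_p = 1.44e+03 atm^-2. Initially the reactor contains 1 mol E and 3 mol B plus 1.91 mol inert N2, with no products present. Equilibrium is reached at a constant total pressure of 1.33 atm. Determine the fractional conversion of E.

Let X = conversion of E (basis 1 mol E); extent of reaction ξ = X.
Species balance: n_E = 1 − X; n_B = 3 − 3X; n_D = 2X; n_I = 1.91 (inert).
Summing: n_T = 5.91 − 2X.
y_i = n_i/n_T, p_i = y_i·P. K_p = p_D^2 / (p_E p_B^3).
Substituting and setting equal to 1.44e+03 atm^-2 gives a polynomial in X; the root in (0,1) is X = 0.836.

X = 0.836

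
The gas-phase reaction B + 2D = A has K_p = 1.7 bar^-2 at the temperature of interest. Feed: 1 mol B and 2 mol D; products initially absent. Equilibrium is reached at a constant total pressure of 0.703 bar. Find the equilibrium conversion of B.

Basis: 1 mol B initially; let X = conversion of B. Extent ξ = X.
Species balance: n_B = 1 − X; n_D = 2 − 2X; n_A = X.
n_T = Σnᵢ = 3 − 2X.
Mole fractions y_i = n_i/n_T; K_p = p_A / (p_B p_D^2) with p_i = y_i·P.
Equating to 1.7 bar^-2 and solving on 0 < X < 1: X = 0.235.

X = 0.235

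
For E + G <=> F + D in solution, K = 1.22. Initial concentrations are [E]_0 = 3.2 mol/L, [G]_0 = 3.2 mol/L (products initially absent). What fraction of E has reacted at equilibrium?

Let X = conversion of E; extent ξ = 3.2·X mol/L.
Concentrations: [E] = 3.2 − 3.2X; [G] = 3.2 − 3.2X; [F] = 3.2X; [D] = 3.2X.
K = [F] [D] / ([E] [G]).
Solving K = 1.22 for X ∈ (0,1): X = 0.525.

X = 0.525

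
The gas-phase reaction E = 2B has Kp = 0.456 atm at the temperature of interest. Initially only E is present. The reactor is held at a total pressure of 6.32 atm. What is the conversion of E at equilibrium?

X = 0.133

Take 1 mol E as basis and let X be its fractional conversion, so ξ = X.
Moles: n_E = 1 − X; n_B = 2X.
Summing: n_T = 1 + X.
y_i = n_i/n_T, p_i = y_i·P. Kp = p_B^2 / (p_E).
Setting this equal to 0.456 atm and taking the physical root (0 < X < 1) gives X = 0.133.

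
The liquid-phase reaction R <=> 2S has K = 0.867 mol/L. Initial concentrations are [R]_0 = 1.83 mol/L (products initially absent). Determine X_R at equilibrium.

Let X = conversion of R; extent ξ = 1.83·X mol/L.
Concentrations: [R] = 1.83 − 1.83X; [S] = 3.66X.
K = [S]^2 / ([R]).
Setting equal to 0.867 and solving for X on (0,1) gives X = 0.290.

X = 0.290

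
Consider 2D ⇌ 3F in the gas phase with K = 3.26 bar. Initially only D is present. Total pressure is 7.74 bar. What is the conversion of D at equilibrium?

X = 0.384

Basis: 1 mol D initially; let X = conversion of D. Extent ξ = 0.5X.
Species balance: n_D = 1 − X; n_F = 1.5X.
Total moles n_T = 1 + 0.5X.
Mole fractions y_i = n_i/n_T; K = p_F^3 / (p_D^2) with p_i = y_i·P.
Setting this equal to 3.26 bar and taking the physical root (0 < X < 1) gives X = 0.384.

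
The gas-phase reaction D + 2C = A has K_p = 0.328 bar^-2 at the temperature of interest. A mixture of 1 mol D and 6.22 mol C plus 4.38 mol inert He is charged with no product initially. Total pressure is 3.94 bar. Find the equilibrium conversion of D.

Basis: 1 mol D initially; let X = conversion of D. Extent ξ = X.
At extent ξ: n_D = 1 − X; n_C = 6.22 − 2X; n_A = X; n_I = 4.38 (inert).
Summing: n_T = 11.6 − 2X.
y_i = n_i/n_T, p_i = y_i·P. K_p = p_A / (p_D p_C^2).
This yields a degree-3 equation in X; solving on (0,1), X = 0.548.

X = 0.548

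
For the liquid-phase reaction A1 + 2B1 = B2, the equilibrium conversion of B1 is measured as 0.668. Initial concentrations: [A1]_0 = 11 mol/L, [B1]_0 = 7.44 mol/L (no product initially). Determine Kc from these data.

Kc = 0.0478 (mol/L)^-2

Let X = conversion of B1.
Concentrations: [A1] = 11 − 3.72X; [B1] = 7.44 − 7.44X; [B2] = 3.72X.
At X = 0.668: [A1] = 8.52, [B1] = 2.47, [B2] = 2.48.
Kc = [B2] / ([A1] [B1]^2) = 0.0478 (mol/L)^-2.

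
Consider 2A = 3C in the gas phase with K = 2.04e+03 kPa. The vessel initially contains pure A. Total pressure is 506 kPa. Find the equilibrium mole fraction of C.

y_C = 0.705

Basis: 1 mol A initially; let X = conversion of A. Extent ξ = 0.5X.
Mole table: n_A = 1 − X; n_C = 1.5X.
Total moles n_T = 1 + 0.5X.
y_i = n_i/n_T, p_i = y_i·P. K = p_C^3 / (p_A^2).
Setting this equal to 2.04e+03 kPa and taking the physical root (0 < X < 1) gives X = 0.615.
Then n_C = 0.922, n_T = 1.31, so y_C = 0.705.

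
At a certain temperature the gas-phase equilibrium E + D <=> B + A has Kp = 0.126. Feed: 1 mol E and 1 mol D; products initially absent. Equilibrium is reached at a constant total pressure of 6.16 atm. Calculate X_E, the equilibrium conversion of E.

Basis: 1 mol E initially; let X = conversion of E. Extent ξ = X.
Mole table: n_E = 1 − X; n_D = 1 − X; n_B = X; n_A = X.
n_T stays at 2 (no change in mole number).
With p_i = (n_i/n_T)P, Kp = p_B p_A / (p_E p_D).
Equating to 0.126 and solving on 0 < X < 1: X = 0.262.

X = 0.262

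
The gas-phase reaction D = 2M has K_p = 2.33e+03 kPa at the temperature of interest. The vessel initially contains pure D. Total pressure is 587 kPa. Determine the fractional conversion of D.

X = 0.706

Let X = conversion of D (basis 1 mol D); extent of reaction ξ = X.
Mole table: n_D = 1 − X; n_M = 2X.
Total moles n_T = 1 + X.
With p_i = (n_i/n_T)P, K_p = p_M^2 / (p_D).
This yields a degree-2 equation in X; solving on (0,1), X = 0.706.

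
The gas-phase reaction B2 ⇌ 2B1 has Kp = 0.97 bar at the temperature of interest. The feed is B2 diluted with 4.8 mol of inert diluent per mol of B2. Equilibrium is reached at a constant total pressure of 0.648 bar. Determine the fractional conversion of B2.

Let X = conversion of B2 (basis 1 mol B2); extent of reaction ξ = X.
Mole table: n_B2 = 1 − X; n_B1 = 2X; n_I = 4.8 (inert).
Summing: n_T = 5.8 + X.
With p_i = (n_i/n_T)P, Kp = p_B1^2 / (p_B2).
Substituting and setting equal to 0.97 bar gives a polynomial in X; the root in (0,1) is X = 0.763.

X = 0.763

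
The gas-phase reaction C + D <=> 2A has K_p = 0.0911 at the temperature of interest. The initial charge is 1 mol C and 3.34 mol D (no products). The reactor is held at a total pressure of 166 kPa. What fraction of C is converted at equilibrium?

Basis: 1 mol C initially; let X = conversion of C. Extent ξ = X.
Mole table: n_C = 1 − X; n_D = 3.34 − X; n_A = 2X.
n_T stays at 4.34 (no change in mole number).
With p_i = (n_i/n_T)P, K_p = p_A^2 / (p_C p_D).
Equating to 0.0911 and solving on 0 < X < 1: X = 0.233.

X = 0.233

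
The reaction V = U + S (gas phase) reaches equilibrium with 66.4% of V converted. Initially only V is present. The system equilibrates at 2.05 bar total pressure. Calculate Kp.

Kp = 1.62 bar

Basis: 1 mol V initially; let X = conversion of V. Extent ξ = X.
Mole table: n_V = 1 − X; n_U = X; n_S = X.
Summing: n_T = 1 + X.
At X = 0.664: n_V = 0.336, n_U = 0.664, n_S = 0.664, n_T = 1.66.
p_i = (n_i/n_T)·P. Kp = p_U p_S / (p_V) = 1.62 bar.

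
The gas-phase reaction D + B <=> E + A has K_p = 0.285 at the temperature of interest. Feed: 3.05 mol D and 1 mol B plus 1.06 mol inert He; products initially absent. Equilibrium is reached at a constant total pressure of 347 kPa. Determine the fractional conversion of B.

Basis: 1 mol B initially; let X = conversion of B. Extent ξ = X.
Mole table: n_D = 3.05 − X; n_B = 1 − X; n_E = X; n_A = X; n_I = 1.06 (inert).
Total moles n_T = 5.11 (Δν = 0, constant).
y_i = n_i/n_T, p_i = y_i·P. K_p = p_E p_A / (p_D p_B).
Substituting and setting equal to 0.285 gives a polynomial in X; the root in (0,1) is X = 0.559.

X = 0.559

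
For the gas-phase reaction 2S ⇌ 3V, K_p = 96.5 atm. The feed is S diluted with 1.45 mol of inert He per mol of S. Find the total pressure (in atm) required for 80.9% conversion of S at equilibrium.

P = 5.62 atm

Take 1 mol S as basis and let X be its fractional conversion, so ξ = 0.5X.
Species balance: n_S = 1 − X; n_V = 1.5X; n_I = 1.45 (inert).
Total moles n_T = 2.45 + 0.5X.
K_p = p_V^3 / (p_S^2) with p_i = (n_i/n_T)·P.
At X = 0.809: the mole-fraction product g(X) = Π y_i^ν_i = 17.16. Since K_p = g(X)·P^{1}, P = (K_p/g)^(1/1) = (96.5/17.16)^(1/1) = 5.62 atm.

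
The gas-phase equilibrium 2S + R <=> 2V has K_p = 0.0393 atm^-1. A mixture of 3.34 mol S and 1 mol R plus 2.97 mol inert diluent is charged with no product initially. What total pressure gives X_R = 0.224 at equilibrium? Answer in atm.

P = 5.58 atm

Take 1 mol R as basis and let X be its fractional conversion, so ξ = X.
Moles: n_S = 3.34 − 2X; n_R = 1 − X; n_V = 2X; n_I = 2.97 (inert).
n_T = Σnᵢ = 7.31 − X.
K_p = p_V^2 / (p_S^2 p_R) with p_i = (n_i/n_T)·P.
At X = 0.224: the mole-fraction product g(X) = Π y_i^ν_i = 0.2191. Since K_p = g(X)·P^{-1}, P = (g/K_p)^(1/1) = (0.2191/0.0393)^(1/1) = 5.58 atm.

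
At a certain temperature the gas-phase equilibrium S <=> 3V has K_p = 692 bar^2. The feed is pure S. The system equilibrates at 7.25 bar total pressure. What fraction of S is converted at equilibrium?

X = 0.833

Basis: 1 mol S initially; let X = conversion of S. Extent ξ = X.
Species balance: n_S = 1 − X; n_V = 3X.
Total moles n_T = 1 + 2X.
y_i = n_i/n_T, p_i = y_i·P. K_p = p_V^3 / (p_S).
Setting this equal to 692 bar^2 and taking the physical root (0 < X < 1) gives X = 0.833.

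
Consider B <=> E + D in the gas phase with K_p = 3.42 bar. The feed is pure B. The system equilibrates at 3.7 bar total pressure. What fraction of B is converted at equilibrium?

X = 0.693

Take 1 mol B as basis and let X be its fractional conversion, so ξ = X.
At extent ξ: n_B = 1 − X; n_E = X; n_D = X.
Summing: n_T = 1 + X.
With p_i = (n_i/n_T)P, K_p = p_E p_D / (p_B).
Equating to 3.42 bar and solving on 0 < X < 1: X = 0.693.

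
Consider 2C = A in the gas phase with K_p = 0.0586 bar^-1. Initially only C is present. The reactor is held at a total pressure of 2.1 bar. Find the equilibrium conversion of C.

X = 0.181

Take 1 mol C as basis and let X be its fractional conversion, so ξ = 0.5X.
At extent ξ: n_C = 1 − X; n_A = 0.5X.
Summing: n_T = 1 − 0.5X.
Mole fractions y_i = n_i/n_T; K_p = p_A / (p_C^2) with p_i = y_i·P.
This yields a degree-2 equation in X; solving on (0,1), X = 0.181.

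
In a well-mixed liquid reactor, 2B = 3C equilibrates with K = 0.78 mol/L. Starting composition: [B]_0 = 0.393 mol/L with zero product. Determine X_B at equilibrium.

X = 0.516

Let X = conversion of B; extent ξ = 0.393X/2 mol/L.
Concentrations: [B] = 0.393 − 0.393X; [C] = 0.59X.
K = [C]^3 / ([B]^2).
This equals 0.78 at X = 0.516 (the root in 0 < X < 1).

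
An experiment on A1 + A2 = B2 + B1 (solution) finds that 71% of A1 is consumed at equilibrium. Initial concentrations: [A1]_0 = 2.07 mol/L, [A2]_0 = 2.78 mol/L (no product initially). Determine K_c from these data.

Let X = conversion of A1.
Concentrations: [A1] = 2.07 − 2.07X; [A2] = 2.78 − 2.07X; [B2] = 2.07X; [B1] = 2.07X.
At X = 0.71: [A1] = 0.6, [A2] = 1.31, [B2] = 1.47, [B1] = 1.47.
K_c = [B2] [B1] / ([A1] [A2]) = 2.75.

K_c = 2.75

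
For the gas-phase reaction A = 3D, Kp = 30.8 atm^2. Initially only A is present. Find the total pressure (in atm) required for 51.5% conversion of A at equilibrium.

P = 4.09 atm

Let X = conversion of A (basis 1 mol A); extent of reaction ξ = X.
Moles: n_A = 1 − X; n_D = 3X.
n_T = Σnᵢ = 1 + 2X.
Kp = p_D^3 / (p_A) with p_i = (n_i/n_T)·P.
At X = 0.515: the mole-fraction product g(X) = Π y_i^ν_i = 1.845. Since Kp = g(X)·P^{2}, P = (Kp/g)^(1/2) = (30.8/1.845)^(1/2) = 4.09 atm.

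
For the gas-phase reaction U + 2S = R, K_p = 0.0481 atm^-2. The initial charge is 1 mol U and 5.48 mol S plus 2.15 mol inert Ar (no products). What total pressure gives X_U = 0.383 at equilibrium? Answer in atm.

P = 5.99 atm

Take 1 mol U as basis and let X be its fractional conversion, so ξ = X.
At extent ξ: n_U = 1 − X; n_S = 5.48 − 2X; n_R = X; n_I = 2.15 (inert).
n_T = Σnᵢ = 8.63 − 2X.
K_p = p_R / (p_U p_S^2) with p_i = (n_i/n_T)·P.
At X = 0.383: the mole-fraction product g(X) = Π y_i^ν_i = 1.728. Since K_p = g(X)·P^{-2}, P = (g/K_p)^(1/2) = (1.728/0.0481)^(1/2) = 5.99 atm.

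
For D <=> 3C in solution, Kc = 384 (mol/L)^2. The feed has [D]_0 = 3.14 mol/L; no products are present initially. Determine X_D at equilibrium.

Let X = conversion of D; extent ξ = 3.14·X mol/L.
Concentrations: [D] = 3.14 − 3.14X; [C] = 9.42X.
Kc = [C]^3 / ([D]).
This equals 384 at X = 0.730 (the root in 0 < X < 1).

X = 0.730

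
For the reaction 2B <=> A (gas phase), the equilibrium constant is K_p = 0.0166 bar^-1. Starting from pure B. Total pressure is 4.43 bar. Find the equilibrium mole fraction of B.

y_B = 0.936

Take 1 mol B as basis and let X be its fractional conversion, so ξ = 0.5X.
Moles: n_B = 1 − X; n_A = 0.5X.
Total moles n_T = 1 − 0.5X.
y_i = n_i/n_T, p_i = y_i·P. K_p = p_A / (p_B^2).
Setting this equal to 0.0166 bar^-1 and taking the physical root (0 < X < 1) gives X = 0.121.
Then n_B = 0.879, n_T = 0.94, so y_B = 0.936.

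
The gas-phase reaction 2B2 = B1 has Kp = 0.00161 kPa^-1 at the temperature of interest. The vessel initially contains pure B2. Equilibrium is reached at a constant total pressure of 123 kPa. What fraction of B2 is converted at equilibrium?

Let X = conversion of B2 (basis 1 mol B2); extent of reaction ξ = 0.5X.
Mole table: n_B2 = 1 − X; n_B1 = 0.5X.
Total moles n_T = 1 − 0.5X.
Mole fractions y_i = n_i/n_T; Kp = p_B1 / (p_B2^2) with p_i = y_i·P.
Setting this equal to 0.00161 kPa^-1 and taking the physical root (0 < X < 1) gives X = 0.253.

X = 0.253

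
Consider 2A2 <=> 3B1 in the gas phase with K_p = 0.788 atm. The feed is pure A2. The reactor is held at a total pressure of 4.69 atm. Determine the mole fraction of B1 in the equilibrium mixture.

y_B1 = 0.395

Let X = conversion of A2 (basis 1 mol A2); extent of reaction ξ = 0.5X.
Species balance: n_A2 = 1 − X; n_B1 = 1.5X.
n_T = Σnᵢ = 1 + 0.5X.
y_i = n_i/n_T, p_i = y_i·P. K_p = p_B1^3 / (p_A2^2).
Equating to 0.788 atm and solving on 0 < X < 1: X = 0.303.
Then n_B1 = 0.455, n_T = 1.15, so y_B1 = 0.395.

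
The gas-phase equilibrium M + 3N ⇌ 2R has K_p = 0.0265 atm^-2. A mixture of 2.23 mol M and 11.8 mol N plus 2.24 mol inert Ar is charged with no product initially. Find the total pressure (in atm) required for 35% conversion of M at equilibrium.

Take 2.23 mol M as basis and let X be its fractional conversion, so ξ = 2.23X.
Species balance: n_M = 2.23 − 2.23X; n_N = 11.8 − 6.69X; n_R = 4.46X; n_I = 2.24 (inert).
Total moles n_T = 16.3 − 4.46X.
K_p = p_R^2 / (p_M p_N^3) with p_i = (n_i/n_T)·P.
At X = 0.35: the mole-fraction product g(X) = Π y_i^ν_i = 0.4298. Since K_p = g(X)·P^{-2}, P = (g/K_p)^(1/2) = (0.4298/0.0265)^(1/2) = 4.03 atm.

P = 4.03 atm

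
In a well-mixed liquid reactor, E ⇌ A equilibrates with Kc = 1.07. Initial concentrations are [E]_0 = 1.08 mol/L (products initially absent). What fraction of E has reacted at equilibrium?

Let X = conversion of E; extent ξ = 1.08·X mol/L.
Concentrations: [E] = 1.08 − 1.08X; [A] = 1.08X.
Kc = [A] / ([E]).
This equals 1.07 at X = 0.517 (the root in 0 < X < 1).

X = 0.517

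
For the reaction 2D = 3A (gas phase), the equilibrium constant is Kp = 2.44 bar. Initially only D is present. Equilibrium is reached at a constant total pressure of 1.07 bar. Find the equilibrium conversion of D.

Take 1 mol D as basis and let X be its fractional conversion, so ξ = 0.5X.
At extent ξ: n_D = 1 − X; n_A = 1.5X.
Total moles n_T = 1 + 0.5X.
y_i = n_i/n_T, p_i = y_i·P. Kp = p_A^3 / (p_D^2).
Substituting and setting equal to 2.44 bar gives a polynomial in X; the root in (0,1) is X = 0.555.

X = 0.555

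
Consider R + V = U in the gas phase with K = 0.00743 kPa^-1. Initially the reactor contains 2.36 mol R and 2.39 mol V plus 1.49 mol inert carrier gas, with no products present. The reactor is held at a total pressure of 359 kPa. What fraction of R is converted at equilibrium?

Let X = conversion of R (basis 2.36 mol R); extent of reaction ξ = 2.36X.
Moles: n_R = 2.36 − 2.36X; n_V = 2.39 − 2.36X; n_U = 2.36X; n_I = 1.49 (inert).
n_T = Σnᵢ = 6.24 − 2.36X.
With p_i = (n_i/n_T)P, K = p_U / (p_R p_V).
This yields a degree-2 equation in X; solving on (0,1), X = 0.417.

X = 0.417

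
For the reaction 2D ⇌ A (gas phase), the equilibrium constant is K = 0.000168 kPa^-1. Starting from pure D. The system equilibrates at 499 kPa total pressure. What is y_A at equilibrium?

y_A = 0.072

Take 1 mol D as basis and let X be its fractional conversion, so ξ = 0.5X.
Species balance: n_D = 1 − X; n_A = 0.5X.
n_T = Σnᵢ = 1 − 0.5X.
With p_i = (n_i/n_T)P, K = p_A / (p_D^2).
Equating to 0.000168 kPa^-1 and solving on 0 < X < 1: X = 0.135.
Then n_A = 0.0673, n_T = 0.933, so y_A = 0.072.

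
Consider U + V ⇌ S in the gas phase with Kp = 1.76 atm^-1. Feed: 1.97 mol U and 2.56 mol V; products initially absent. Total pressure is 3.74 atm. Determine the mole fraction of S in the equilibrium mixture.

y_S = 0.446

Take 1.97 mol U as basis and let X be its fractional conversion, so ξ = 1.97X.
At extent ξ: n_U = 1.97 − 1.97X; n_V = 2.56 − 1.97X; n_S = 1.97X.
Total moles n_T = 4.53 − 1.97X.
y_i = n_i/n_T, p_i = y_i·P. Kp = p_S / (p_U p_V).
This yields a degree-2 equation in X; solving on (0,1), X = 0.710.
Then n_S = 1.4, n_T = 3.13, so y_S = 0.446.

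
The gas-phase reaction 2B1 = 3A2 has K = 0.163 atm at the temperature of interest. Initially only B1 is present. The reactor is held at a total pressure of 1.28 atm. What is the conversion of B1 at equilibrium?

X = 0.281

Let X = conversion of B1 (basis 1 mol B1); extent of reaction ξ = 0.5X.
Species balance: n_B1 = 1 − X; n_A2 = 1.5X.
Summing: n_T = 1 + 0.5X.
Mole fractions y_i = n_i/n_T; K = p_A2^3 / (p_B1^2) with p_i = y_i·P.
Substituting and setting equal to 0.163 atm gives a polynomial in X; the root in (0,1) is X = 0.281.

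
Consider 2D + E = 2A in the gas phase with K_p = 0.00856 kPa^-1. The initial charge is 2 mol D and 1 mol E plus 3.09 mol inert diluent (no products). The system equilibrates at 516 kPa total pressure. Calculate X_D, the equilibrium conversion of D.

Let X = conversion of D (basis 2 mol D); extent of reaction ξ = X.
Moles: n_D = 2 − 2X; n_E = 1 − X; n_A = 2X; n_I = 3.09 (inert).
Summing: n_T = 6.09 − X.
With p_i = (n_i/n_T)P, K_p = p_A^2 / (p_D^2 p_E).
Substituting and setting equal to 0.00856 kPa^-1 gives a polynomial in X; the root in (0,1) is X = 0.405.

X = 0.405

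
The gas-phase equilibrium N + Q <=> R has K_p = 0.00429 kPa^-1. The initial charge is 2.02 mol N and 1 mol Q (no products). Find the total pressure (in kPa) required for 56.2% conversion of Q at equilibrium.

P = 504 kPa

Take 1 mol Q as basis and let X be its fractional conversion, so ξ = X.
At extent ξ: n_N = 2.02 − X; n_Q = 1 − X; n_R = X.
Summing: n_T = 3.02 − X.
K_p = p_R / (p_N p_Q) with p_i = (n_i/n_T)·P.
At X = 0.562: the mole-fraction product g(X) = Π y_i^ν_i = 2.163. Since K_p = g(X)·P^{-1}, P = (g/K_p)^(1/1) = (2.163/0.00429)^(1/1) = 504 kPa.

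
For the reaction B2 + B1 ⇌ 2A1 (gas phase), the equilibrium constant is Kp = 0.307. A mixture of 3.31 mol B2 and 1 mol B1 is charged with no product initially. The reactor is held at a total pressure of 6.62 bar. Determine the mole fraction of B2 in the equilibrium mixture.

Take 1 mol B1 as basis and let X be its fractional conversion, so ξ = X.
At extent ξ: n_B2 = 3.31 − X; n_B1 = 1 − X; n_A1 = 2X.
Total moles n_T = 4.31 (Δν = 0, constant).
With p_i = (n_i/n_T)P, Kp = p_A1^2 / (p_B2 p_B1).
Setting this equal to 0.307 and taking the physical root (0 < X < 1) gives X = 0.375.
Then n_B2 = 2.93, n_T = 4.31, so y_B2 = 0.681.

y_B2 = 0.681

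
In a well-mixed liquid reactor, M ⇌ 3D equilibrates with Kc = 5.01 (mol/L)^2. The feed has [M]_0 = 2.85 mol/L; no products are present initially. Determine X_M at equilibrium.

Let X = conversion of M; extent ξ = 2.85·X mol/L.
Concentrations: [M] = 2.85 − 2.85X; [D] = 8.55X.
Kc = [D]^3 / ([M]).
Solving Kc = 5.01 for X ∈ (0,1): X = 0.257.

X = 0.257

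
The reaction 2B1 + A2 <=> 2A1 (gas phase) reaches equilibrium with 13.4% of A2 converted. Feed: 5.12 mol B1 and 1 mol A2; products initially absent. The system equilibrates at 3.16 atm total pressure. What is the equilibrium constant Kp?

Let X = conversion of A2 (basis 1 mol A2); extent of reaction ξ = X.
Mole table: n_B1 = 5.12 − 2X; n_A2 = 1 − X; n_A1 = 2X.
Total moles n_T = 6.12 − X.
At X = 0.134: n_B1 = 4.85, n_A2 = 0.866, n_A1 = 0.268, n_T = 5.99.
p_i = (n_i/n_T)·P. Kp = p_A1^2 / (p_B1^2 p_A2) = 0.00667 atm^-1.

Kp = 0.00667 atm^-1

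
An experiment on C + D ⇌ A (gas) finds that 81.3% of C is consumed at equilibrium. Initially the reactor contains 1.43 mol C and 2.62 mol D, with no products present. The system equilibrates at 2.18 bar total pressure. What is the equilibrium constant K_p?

K_p = 3.95 bar^-1

Basis: 1.43 mol C initially; let X = conversion of C. Extent ξ = 1.43X.
Species balance: n_C = 1.43 − 1.43X; n_D = 2.62 − 1.43X; n_A = 1.43X.
Total moles n_T = 4.05 − 1.43X.
At X = 0.813: n_C = 0.267, n_D = 1.46, n_A = 1.16, n_T = 2.89.
p_i = (n_i/n_T)·P. K_p = p_A / (p_C p_D) = 3.95 bar^-1.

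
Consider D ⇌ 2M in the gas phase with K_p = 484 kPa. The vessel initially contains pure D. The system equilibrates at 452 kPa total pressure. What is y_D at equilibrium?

Let X = conversion of D (basis 1 mol D); extent of reaction ξ = X.
Mole table: n_D = 1 − X; n_M = 2X.
n_T = Σnᵢ = 1 + X.
Mole fractions y_i = n_i/n_T; K_p = p_M^2 / (p_D) with p_i = y_i·P.
Setting this equal to 484 kPa and taking the physical root (0 < X < 1) gives X = 0.460.
Then n_D = 0.54, n_T = 1.46, so y_D = 0.370.

y_D = 0.370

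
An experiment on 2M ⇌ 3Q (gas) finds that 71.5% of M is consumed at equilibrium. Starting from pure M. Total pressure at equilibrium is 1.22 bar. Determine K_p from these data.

K_p = 13.6 bar

Let X = conversion of M (basis 1 mol M); extent of reaction ξ = 0.5X.
Moles: n_M = 1 − X; n_Q = 1.5X.
Total moles n_T = 1 + 0.5X.
At X = 0.715: n_M = 0.285, n_Q = 1.07, n_T = 1.36.
p_i = (n_i/n_T)·P. K_p = p_Q^3 / (p_M^2) = 13.6 bar.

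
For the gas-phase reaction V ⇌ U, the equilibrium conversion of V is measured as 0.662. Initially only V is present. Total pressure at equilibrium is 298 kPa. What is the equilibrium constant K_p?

K_p = 1.96

Let X = conversion of V (basis 1 mol V); extent of reaction ξ = X.
Species balance: n_V = 1 − X; n_U = X.
Since Δν = 0, n_T = 1 throughout.
At X = 0.662: n_V = 0.338, n_U = 0.662, n_T = 1.
p_i = (n_i/n_T)·P. K_p = p_U / (p_V) = 1.96.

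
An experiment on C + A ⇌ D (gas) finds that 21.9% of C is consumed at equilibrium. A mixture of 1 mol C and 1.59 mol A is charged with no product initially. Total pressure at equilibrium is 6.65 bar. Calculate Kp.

Basis: 1 mol C initially; let X = conversion of C. Extent ξ = X.
Moles: n_C = 1 − X; n_A = 1.59 − X; n_D = X.
n_T = Σnᵢ = 2.59 − X.
At X = 0.219: n_C = 0.781, n_A = 1.37, n_D = 0.219, n_T = 2.37.
p_i = (n_i/n_T)·P. Kp = p_D / (p_C p_A) = 0.0729 bar^-1.

Kp = 0.0729 bar^-1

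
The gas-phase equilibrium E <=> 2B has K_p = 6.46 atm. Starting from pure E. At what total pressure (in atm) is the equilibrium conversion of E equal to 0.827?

Let X = conversion of E (basis 1 mol E); extent of reaction ξ = X.
Species balance: n_E = 1 − X; n_B = 2X.
Summing: n_T = 1 + X.
K_p = p_B^2 / (p_E) with p_i = (n_i/n_T)·P.
At X = 0.827: the mole-fraction product g(X) = Π y_i^ν_i = 8.655. Since K_p = g(X)·P^{1}, P = (K_p/g)^(1/1) = (6.46/8.655)^(1/1) = 0.746 atm.

P = 0.746 atm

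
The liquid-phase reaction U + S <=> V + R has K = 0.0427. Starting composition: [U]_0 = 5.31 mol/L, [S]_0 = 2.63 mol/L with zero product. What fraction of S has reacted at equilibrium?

Let X = conversion of S; extent ξ = 2.63·X mol/L.
Concentrations: [U] = 5.31 − 2.63X; [S] = 2.63 − 2.63X; [V] = 2.63X; [R] = 2.63X.
K = [V] [R] / ([U] [S]).
Equating to 0.0427: the physical root is X = 0.240.

X = 0.240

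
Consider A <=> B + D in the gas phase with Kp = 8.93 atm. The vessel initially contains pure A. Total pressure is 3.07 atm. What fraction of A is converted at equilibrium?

X = 0.863

Take 1 mol A as basis and let X be its fractional conversion, so ξ = X.
Mole table: n_A = 1 − X; n_B = X; n_D = X.
Summing: n_T = 1 + X.
Mole fractions y_i = n_i/n_T; Kp = p_B p_D / (p_A) with p_i = y_i·P.
This yields a degree-2 equation in X; solving on (0,1), X = 0.863.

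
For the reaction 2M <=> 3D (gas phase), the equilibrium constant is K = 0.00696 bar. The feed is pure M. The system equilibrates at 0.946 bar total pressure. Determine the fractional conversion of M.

Take 1 mol M as basis and let X be its fractional conversion, so ξ = 0.5X.
At extent ξ: n_M = 1 − X; n_D = 1.5X.
n_T = Σnᵢ = 1 + 0.5X.
With p_i = (n_i/n_T)P, K = p_D^3 / (p_M^2).
Equating to 0.00696 bar and solving on 0 < X < 1: X = 0.121.

X = 0.121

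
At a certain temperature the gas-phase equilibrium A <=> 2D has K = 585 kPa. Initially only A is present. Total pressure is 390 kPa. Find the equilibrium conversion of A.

X = 0.522

Let X = conversion of A (basis 1 mol A); extent of reaction ξ = X.
Moles: n_A = 1 − X; n_D = 2X.
Summing: n_T = 1 + X.
Mole fractions y_i = n_i/n_T; K = p_D^2 / (p_A) with p_i = y_i·P.
Equating to 585 kPa and solving on 0 < X < 1: X = 0.522.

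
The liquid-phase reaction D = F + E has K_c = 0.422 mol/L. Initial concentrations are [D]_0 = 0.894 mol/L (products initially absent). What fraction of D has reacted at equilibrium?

Let X = conversion of D; extent ξ = 0.894·X mol/L.
Concentrations: [D] = 0.894 − 0.894X; [F] = 0.894X; [E] = 0.894X.
K_c = [F] [E] / ([D]).
Setting equal to 0.422 and solving for X on (0,1) gives X = 0.490.

X = 0.490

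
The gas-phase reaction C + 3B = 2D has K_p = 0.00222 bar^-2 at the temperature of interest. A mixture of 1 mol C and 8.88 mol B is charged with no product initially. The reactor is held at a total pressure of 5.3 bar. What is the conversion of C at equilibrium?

Basis: 1 mol C initially; let X = conversion of C. Extent ξ = X.
At extent ξ: n_C = 1 − X; n_B = 8.88 − 3X; n_D = 2X.
Total moles n_T = 9.88 − 2X.
y_i = n_i/n_T, p_i = y_i·P. K_p = p_D^2 / (p_C p_B^3).
Setting this equal to 0.00222 bar^-2 and taking the physical root (0 < X < 1) gives X = 0.264.

X = 0.264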